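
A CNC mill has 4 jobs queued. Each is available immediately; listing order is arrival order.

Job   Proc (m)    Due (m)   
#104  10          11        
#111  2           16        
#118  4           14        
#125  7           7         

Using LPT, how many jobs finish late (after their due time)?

LPT (decreasing processing time): #104 #125 #118 #111.
#104: 0→10, due 11, tardiness 0
#125: 10→17, due 7, tardiness 10
#118: 17→21, due 14, tardiness 7
#111: 21→23, due 16, tardiness 7
Late jobs: 3.

3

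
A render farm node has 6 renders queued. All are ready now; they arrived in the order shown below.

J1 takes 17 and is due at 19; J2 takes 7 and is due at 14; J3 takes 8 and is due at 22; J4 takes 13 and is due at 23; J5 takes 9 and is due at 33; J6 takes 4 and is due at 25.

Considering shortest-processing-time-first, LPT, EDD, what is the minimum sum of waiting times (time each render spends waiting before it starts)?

103

SPT (increasing processing time): J6 J2 J3 J5 J4 J1.
J6: waits 0, runs 0→4
J2: waits 4, runs 4→11
J3: waits 11, runs 11→19
J5: waits 19, runs 19→28
J4: waits 28, runs 28→41
J1: waits 41, runs 41→58
Sum = 0+4+11+19+28+41 = 103.
LPT (decreasing processing time): J1 J4 J5 J3 J2 J6.
J1: waits 0, runs 0→17
J4: waits 17, runs 17→30
J5: waits 30, runs 30→39
J3: waits 39, runs 39→47
J2: waits 47, runs 47→54
J6: waits 54, runs 54→58
Sum = 0+17+30+39+47+54 = 187.
EDD (increasing due date): J2 J1 J3 J4 J6 J5.
J2: waits 0, runs 0→7
J1: waits 7, runs 7→24
J3: waits 24, runs 24→32
J4: waits 32, runs 32→45
J6: waits 45, runs 45→49
J5: waits 49, runs 49→58
Sum = 0+7+24+32+45+49 = 157.
SPT 103, LPT 187, EDD 157 → minimum 103.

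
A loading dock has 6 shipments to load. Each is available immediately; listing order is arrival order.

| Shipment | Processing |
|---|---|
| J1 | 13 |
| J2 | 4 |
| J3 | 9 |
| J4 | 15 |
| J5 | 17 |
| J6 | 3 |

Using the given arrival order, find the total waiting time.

155

FIFO (arrival order): J1 J2 J3 J4 J5 J6.
J1: waits 0, runs 0→13
J2: waits 13, runs 13→17
J3: waits 17, runs 17→26
J4: waits 26, runs 26→41
J5: waits 41, runs 41→58
J6: waits 58, runs 58→61
Sum = 0+13+17+26+41+58 = 155.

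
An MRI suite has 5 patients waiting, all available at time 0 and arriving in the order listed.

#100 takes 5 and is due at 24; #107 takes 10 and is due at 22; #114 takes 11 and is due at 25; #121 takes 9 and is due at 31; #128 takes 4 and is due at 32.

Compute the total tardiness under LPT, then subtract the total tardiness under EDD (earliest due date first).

LPT (decreasing processing time): #114 #107 #121 #100 #128.
#114: 0→11, due 25, tardiness 0
#107: 11→21, due 22, tardiness 0
#121: 21→30, due 31, tardiness 0
#100: 30→35, due 24, tardiness 11
#128: 35→39, due 32, tardiness 7
Sum = 0+0+0+11+7 = 18.
EDD (increasing due date): #107 #100 #114 #121 #128.
#107: 0→10, due 22, tardiness 0
#100: 10→15, due 24, tardiness 0
#114: 15→26, due 25, tardiness 1
#121: 26→35, due 31, tardiness 4
#128: 35→39, due 32, tardiness 7
Sum = 0+0+1+4+7 = 12.
Difference = 18 − 12 = 6.

6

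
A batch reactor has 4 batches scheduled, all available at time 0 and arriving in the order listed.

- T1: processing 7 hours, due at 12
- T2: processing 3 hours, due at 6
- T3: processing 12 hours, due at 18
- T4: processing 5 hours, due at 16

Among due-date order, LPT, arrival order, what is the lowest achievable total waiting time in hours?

28

EDD (increasing due date): T2 T1 T4 T3.
T2: waits 0, runs 0→3
T1: waits 3, runs 3→10
T4: waits 10, runs 10→15
T3: waits 15, runs 15→27
Sum = 0+3+10+15 = 28.
LPT (decreasing processing time): T3 T1 T4 T2.
T3: waits 0, runs 0→12
T1: waits 12, runs 12→19
T4: waits 19, runs 19→24
T2: waits 24, runs 24→27
Sum = 0+12+19+24 = 55.
FIFO (arrival order): T1 T2 T3 T4.
T1: waits 0, runs 0→7
T2: waits 7, runs 7→10
T3: waits 10, runs 10→22
T4: waits 22, runs 22→27
Sum = 0+7+10+22 = 39.
EDD 28, LPT 55, FIFO 39 → minimum 28.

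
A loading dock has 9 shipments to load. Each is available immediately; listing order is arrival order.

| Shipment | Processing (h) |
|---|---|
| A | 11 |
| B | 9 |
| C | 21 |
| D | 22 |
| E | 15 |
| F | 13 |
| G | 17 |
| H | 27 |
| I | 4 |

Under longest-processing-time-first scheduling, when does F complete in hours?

LPT (decreasing processing time): H D C G E F A B I.
H: 0→27
D: 27→49
C: 49→70
G: 70→87
E: 87→102
F: 102→115

115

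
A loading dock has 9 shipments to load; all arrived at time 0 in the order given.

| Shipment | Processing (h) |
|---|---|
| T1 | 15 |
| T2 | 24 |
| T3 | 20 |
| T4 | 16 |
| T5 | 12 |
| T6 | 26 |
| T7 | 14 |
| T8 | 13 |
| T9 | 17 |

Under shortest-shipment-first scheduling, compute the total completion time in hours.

682

SPT (increasing processing time): T5 T8 T7 T1 T4 T9 T3 T2 T6.
T5: 0→12
T8: 12→25
T7: 25→39
T1: 39→54
T4: 54→70
T9: 70→87
T3: 87→107
T2: 107→131
T6: 131→157
Sum = 12+25+39+54+70+87+107+131+157 = 682.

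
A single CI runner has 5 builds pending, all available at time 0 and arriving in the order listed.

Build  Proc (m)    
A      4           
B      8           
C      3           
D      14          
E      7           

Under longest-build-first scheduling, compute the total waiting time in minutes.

LPT (decreasing processing time): D B E A C.
D: waits 0, runs 0→14
B: waits 14, runs 14→22
E: waits 22, runs 22→29
A: waits 29, runs 29→33
C: waits 33, runs 33→36
Sum = 0+14+22+29+33 = 98.

98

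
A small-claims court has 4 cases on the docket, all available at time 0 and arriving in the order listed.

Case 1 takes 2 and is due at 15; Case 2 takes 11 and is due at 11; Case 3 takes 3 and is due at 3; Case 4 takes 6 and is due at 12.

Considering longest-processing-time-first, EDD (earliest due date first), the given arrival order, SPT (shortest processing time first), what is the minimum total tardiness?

LPT (decreasing processing time): Case 2 Case 4 Case 3 Case 1.
Case 2: 0→11, due 11, tardiness 0
Case 4: 11→17, due 12, tardiness 5
Case 3: 17→20, due 3, tardiness 17
Case 1: 20→22, due 15, tardiness 7
Sum = 0+5+17+7 = 29.
EDD (increasing due date): Case 3 Case 2 Case 4 Case 1.
Case 3: 0→3, due 3, tardiness 0
Case 2: 3→14, due 11, tardiness 3
Case 4: 14→20, due 12, tardiness 8
Case 1: 20→22, due 15, tardiness 7
Sum = 0+3+8+7 = 18.
FIFO (arrival order): Case 1 Case 2 Case 3 Case 4.
Case 1: 0→2, due 15, tardiness 0
Case 2: 2→13, due 11, tardiness 2
Case 3: 13→16, due 3, tardiness 13
Case 4: 16→22, due 12, tardiness 10
Sum = 0+2+13+10 = 25.
SPT (increasing processing time): Case 1 Case 3 Case 4 Case 2.
Case 1: 0→2, due 15, tardiness 0
Case 3: 2→5, due 3, tardiness 2
Case 4: 5→11, due 12, tardiness 0
Case 2: 11→22, due 11, tardiness 11
Sum = 0+2+0+11 = 13.
LPT 29, EDD 18, FIFO 25, SPT 13 → minimum 13.

13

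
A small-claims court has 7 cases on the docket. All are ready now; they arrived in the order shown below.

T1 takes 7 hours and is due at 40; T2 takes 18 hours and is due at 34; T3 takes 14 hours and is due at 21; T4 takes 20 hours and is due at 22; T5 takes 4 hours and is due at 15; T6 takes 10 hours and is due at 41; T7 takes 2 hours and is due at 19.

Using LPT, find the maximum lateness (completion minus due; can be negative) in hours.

LPT (decreasing processing time): T4 T2 T3 T6 T1 T5 T7.
T4: 0→20, due 22, lateness -2
T2: 20→38, due 34, lateness 4
T3: 38→52, due 21, lateness 31
T6: 52→62, due 41, lateness 21
T1: 62→69, due 40, lateness 29
T5: 69→73, due 15, lateness 58
T7: 73→75, due 19, lateness 56
Maximum = 58.

58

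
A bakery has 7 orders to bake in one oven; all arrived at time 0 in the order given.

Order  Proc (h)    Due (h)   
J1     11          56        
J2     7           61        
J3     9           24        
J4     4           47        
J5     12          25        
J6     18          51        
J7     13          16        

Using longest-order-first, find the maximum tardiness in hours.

39

LPT (decreasing processing time): J6 J7 J5 J1 J3 J2 J4.
J6: 0→18, due 51, tardiness 0
J7: 18→31, due 16, tardiness 15
J5: 31→43, due 25, tardiness 18
J1: 43→54, due 56, tardiness 0
J3: 54→63, due 24, tardiness 39
J2: 63→70, due 61, tardiness 9
J4: 70→74, due 47, tardiness 27
Maximum = 39.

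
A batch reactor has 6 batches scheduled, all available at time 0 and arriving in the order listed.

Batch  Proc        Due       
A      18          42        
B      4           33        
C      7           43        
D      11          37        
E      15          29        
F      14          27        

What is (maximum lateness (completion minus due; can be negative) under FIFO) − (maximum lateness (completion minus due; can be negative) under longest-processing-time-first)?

6

FIFO (arrival order): A B C D E F.
A: 0→18, due 42, lateness -24
B: 18→22, due 33, lateness -11
C: 22→29, due 43, lateness -14
D: 29→40, due 37, lateness 3
E: 40→55, due 29, lateness 26
F: 55→69, due 27, lateness 42
Maximum = 42.
LPT (decreasing processing time): A E F D C B.
A: 0→18, due 42, lateness -24
E: 18→33, due 29, lateness 4
F: 33→47, due 27, lateness 20
D: 47→58, due 37, lateness 21
C: 58→65, due 43, lateness 22
B: 65→69, due 33, lateness 36
Maximum = 36.
Difference = 42 − 36 = 6.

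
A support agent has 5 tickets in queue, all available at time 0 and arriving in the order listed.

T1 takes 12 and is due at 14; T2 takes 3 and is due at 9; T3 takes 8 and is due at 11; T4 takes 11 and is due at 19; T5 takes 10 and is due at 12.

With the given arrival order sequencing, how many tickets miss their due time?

4

FIFO (arrival order): T1 T2 T3 T4 T5.
T1: 0→12, due 14, tardiness 0
T2: 12→15, due 9, tardiness 6
T3: 15→23, due 11, tardiness 12
T4: 23→34, due 19, tardiness 15
T5: 34→44, due 12, tardiness 32
Late tickets: 4.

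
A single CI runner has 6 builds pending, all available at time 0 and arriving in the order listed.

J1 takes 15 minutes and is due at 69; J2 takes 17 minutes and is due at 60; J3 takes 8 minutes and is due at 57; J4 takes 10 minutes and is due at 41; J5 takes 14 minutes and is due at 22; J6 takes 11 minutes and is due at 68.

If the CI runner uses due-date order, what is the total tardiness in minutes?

6

EDD (increasing due date): J5 J4 J3 J2 J6 J1.
J5: 0→14, due 22, tardiness 0
J4: 14→24, due 41, tardiness 0
J3: 24→32, due 57, tardiness 0
J2: 32→49, due 60, tardiness 0
J6: 49→60, due 68, tardiness 0
J1: 60→75, due 69, tardiness 6
Sum = 0+0+0+0+0+6 = 6.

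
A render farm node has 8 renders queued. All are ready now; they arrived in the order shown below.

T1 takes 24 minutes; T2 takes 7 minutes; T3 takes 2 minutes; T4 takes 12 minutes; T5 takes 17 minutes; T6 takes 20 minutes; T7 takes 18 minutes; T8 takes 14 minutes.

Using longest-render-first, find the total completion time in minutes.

633

LPT (decreasing processing time): T1 T6 T7 T5 T8 T4 T2 T3.
T1: 0→24
T6: 24→44
T7: 44→62
T5: 62→79
T8: 79→93
T4: 93→105
T2: 105→112
T3: 112→114
Sum = 24+44+62+79+93+105+112+114 = 633.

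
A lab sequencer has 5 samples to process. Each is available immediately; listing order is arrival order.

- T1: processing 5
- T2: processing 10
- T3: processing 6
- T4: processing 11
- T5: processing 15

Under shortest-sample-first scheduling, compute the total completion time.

116

SPT (increasing processing time): T1 T3 T2 T4 T5.
T1: 0→5
T3: 5→11
T2: 11→21
T4: 21→32
T5: 32→47
Sum = 5+11+21+32+47 = 116.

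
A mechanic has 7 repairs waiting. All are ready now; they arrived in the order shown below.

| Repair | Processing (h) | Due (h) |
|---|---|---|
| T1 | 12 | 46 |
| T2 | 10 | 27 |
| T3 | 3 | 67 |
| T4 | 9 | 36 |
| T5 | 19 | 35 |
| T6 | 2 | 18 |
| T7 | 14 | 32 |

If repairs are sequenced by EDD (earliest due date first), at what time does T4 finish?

EDD (increasing due date): T6 T2 T7 T5 T4 T1 T3.
T6: 0→2
T2: 2→12
T7: 12→26
T5: 26→45
T4: 45→54

54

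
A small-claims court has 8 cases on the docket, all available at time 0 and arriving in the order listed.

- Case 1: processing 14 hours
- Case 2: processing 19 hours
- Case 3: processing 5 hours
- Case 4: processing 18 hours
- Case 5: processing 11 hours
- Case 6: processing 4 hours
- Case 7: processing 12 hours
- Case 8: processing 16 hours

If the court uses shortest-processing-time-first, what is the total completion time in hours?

SPT (increasing processing time): Case 6 Case 3 Case 5 Case 7 Case 1 Case 8 Case 4 Case 2.
Case 6: 0→4
Case 3: 4→9
Case 5: 9→20
Case 7: 20→32
Case 1: 32→46
Case 8: 46→62
Case 4: 62→80
Case 2: 80→99
Sum = 4+9+20+32+46+62+80+99 = 352.

352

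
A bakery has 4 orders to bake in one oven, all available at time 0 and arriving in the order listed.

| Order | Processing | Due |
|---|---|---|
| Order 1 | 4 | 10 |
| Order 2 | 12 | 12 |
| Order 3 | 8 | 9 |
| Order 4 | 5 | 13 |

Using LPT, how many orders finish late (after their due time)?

LPT (decreasing processing time): Order 2 Order 3 Order 4 Order 1.
Order 2: 0→12, due 12, tardiness 0
Order 3: 12→20, due 9, tardiness 11
Order 4: 20→25, due 13, tardiness 12
Order 1: 25→29, due 10, tardiness 19
Late orders: 3.

3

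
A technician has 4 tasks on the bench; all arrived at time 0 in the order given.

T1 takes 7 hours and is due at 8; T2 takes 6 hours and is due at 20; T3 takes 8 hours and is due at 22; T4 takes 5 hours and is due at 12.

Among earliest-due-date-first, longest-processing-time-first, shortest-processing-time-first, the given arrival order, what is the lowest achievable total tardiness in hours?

4

EDD (increasing due date): T1 T4 T2 T3.
T1: 0→7, due 8, tardiness 0
T4: 7→12, due 12, tardiness 0
T2: 12→18, due 20, tardiness 0
T3: 18→26, due 22, tardiness 4
Sum = 0+0+0+4 = 4.
LPT (decreasing processing time): T3 T1 T2 T4.
T3: 0→8, due 22, tardiness 0
T1: 8→15, due 8, tardiness 7
T2: 15→21, due 20, tardiness 1
T4: 21→26, due 12, tardiness 14
Sum = 0+7+1+14 = 22.
SPT (increasing processing time): T4 T2 T1 T3.
T4: 0→5, due 12, tardiness 0
T2: 5→11, due 20, tardiness 0
T1: 11→18, due 8, tardiness 10
T3: 18→26, due 22, tardiness 4
Sum = 0+0+10+4 = 14.
FIFO (arrival order): T1 T2 T3 T4.
T1: 0→7, due 8, tardiness 0
T2: 7→13, due 20, tardiness 0
T3: 13→21, due 22, tardiness 0
T4: 21→26, due 12, tardiness 14
Sum = 0+0+0+14 = 14.
EDD 4, LPT 22, SPT 14, FIFO 14 → minimum 4.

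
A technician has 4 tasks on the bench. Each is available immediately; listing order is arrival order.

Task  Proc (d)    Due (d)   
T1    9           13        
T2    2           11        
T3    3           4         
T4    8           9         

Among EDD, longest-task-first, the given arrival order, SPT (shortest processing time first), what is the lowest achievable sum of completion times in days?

EDD (increasing due date): T3 T4 T2 T1.
T3: 0→3
T4: 3→11
T2: 11→13
T1: 13→22
Sum = 3+11+13+22 = 49.
LPT (decreasing processing time): T1 T4 T3 T2.
T1: 0→9
T4: 9→17
T3: 17→20
T2: 20→22
Sum = 9+17+20+22 = 68.
FIFO (arrival order): T1 T2 T3 T4.
T1: 0→9
T2: 9→11
T3: 11→14
T4: 14→22
Sum = 9+11+14+22 = 56.
SPT (increasing processing time): T2 T3 T4 T1.
T2: 0→2
T3: 2→5
T4: 5→13
T1: 13→22
Sum = 2+5+13+22 = 42.
EDD 49, LPT 68, FIFO 56, SPT 42 → minimum 42.

42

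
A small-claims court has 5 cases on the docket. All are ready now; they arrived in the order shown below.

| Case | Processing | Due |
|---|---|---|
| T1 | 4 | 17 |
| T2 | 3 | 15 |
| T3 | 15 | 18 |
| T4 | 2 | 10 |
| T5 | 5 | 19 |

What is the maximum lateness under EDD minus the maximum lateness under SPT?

EDD (increasing due date): T4 T2 T1 T3 T5.
T4: 0→2, due 10, lateness -8
T2: 2→5, due 15, lateness -10
T1: 5→9, due 17, lateness -8
T3: 9→24, due 18, lateness 6
T5: 24→29, due 19, lateness 10
Maximum = 10.
SPT (increasing processing time): T4 T2 T1 T5 T3.
T4: 0→2, due 10, lateness -8
T2: 2→5, due 15, lateness -10
T1: 5→9, due 17, lateness -8
T5: 9→14, due 19, lateness -5
T3: 14→29, due 18, lateness 11
Maximum = 11.
Difference = 10 − 11 = -1.

-1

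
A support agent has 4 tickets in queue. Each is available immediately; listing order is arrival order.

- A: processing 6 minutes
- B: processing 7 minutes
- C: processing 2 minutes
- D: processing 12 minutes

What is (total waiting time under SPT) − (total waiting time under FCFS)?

-9

SPT (increasing processing time): C A B D.
C: waits 0, runs 0→2
A: waits 2, runs 2→8
B: waits 8, runs 8→15
D: waits 15, runs 15→27
Sum = 0+2+8+15 = 25.
FIFO (arrival order): A B C D.
A: waits 0, runs 0→6
B: waits 6, runs 6→13
C: waits 13, runs 13→15
D: waits 15, runs 15→27
Sum = 0+6+13+15 = 34.
Difference = 25 − 34 = -9.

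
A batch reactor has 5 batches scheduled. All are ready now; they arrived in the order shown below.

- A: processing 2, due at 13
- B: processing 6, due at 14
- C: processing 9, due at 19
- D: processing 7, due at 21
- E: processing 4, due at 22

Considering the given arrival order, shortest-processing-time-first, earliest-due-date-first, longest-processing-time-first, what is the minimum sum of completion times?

67

FIFO (arrival order): A B C D E.
A: 0→2
B: 2→8
C: 8→17
D: 17→24
E: 24→28
Sum = 2+8+17+24+28 = 79.
SPT (increasing processing time): A E B D C.
A: 0→2
E: 2→6
B: 6→12
D: 12→19
C: 19→28
Sum = 2+6+12+19+28 = 67.
EDD (increasing due date): A B C D E.
A: 0→2
B: 2→8
C: 8→17
D: 17→24
E: 24→28
Sum = 2+8+17+24+28 = 79.
LPT (decreasing processing time): C D B E A.
C: 0→9
D: 9→16
B: 16→22
E: 22→26
A: 26→28
Sum = 9+16+22+26+28 = 101.
FIFO 79, SPT 67, EDD 79, LPT 101 → minimum 67.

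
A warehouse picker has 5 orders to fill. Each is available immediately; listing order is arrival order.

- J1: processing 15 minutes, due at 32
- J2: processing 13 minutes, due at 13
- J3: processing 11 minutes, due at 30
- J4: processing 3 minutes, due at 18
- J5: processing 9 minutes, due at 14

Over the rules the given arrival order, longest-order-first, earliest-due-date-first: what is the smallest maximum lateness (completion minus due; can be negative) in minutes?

FIFO (arrival order): J1 J2 J3 J4 J5.
J1: 0→15, due 32, lateness -17
J2: 15→28, due 13, lateness 15
J3: 28→39, due 30, lateness 9
J4: 39→42, due 18, lateness 24
J5: 42→51, due 14, lateness 37
Maximum = 37.
LPT (decreasing processing time): J1 J2 J3 J5 J4.
J1: 0→15, due 32, lateness -17
J2: 15→28, due 13, lateness 15
J3: 28→39, due 30, lateness 9
J5: 39→48, due 14, lateness 34
J4: 48→51, due 18, lateness 33
Maximum = 34.
EDD (increasing due date): J2 J5 J4 J3 J1.
J2: 0→13, due 13, lateness 0
J5: 13→22, due 14, lateness 8
J4: 22→25, due 18, lateness 7
J3: 25→36, due 30, lateness 6
J1: 36→51, due 32, lateness 19
Maximum = 19.
FIFO 37, LPT 34, EDD 19 → minimum 19.

19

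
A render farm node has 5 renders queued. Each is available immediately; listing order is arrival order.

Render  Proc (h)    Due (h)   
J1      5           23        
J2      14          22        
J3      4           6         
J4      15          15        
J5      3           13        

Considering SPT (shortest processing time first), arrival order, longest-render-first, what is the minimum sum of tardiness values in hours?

31

SPT (increasing processing time): J5 J3 J1 J2 J4.
J5: 0→3, due 13, tardiness 0
J3: 3→7, due 6, tardiness 1
J1: 7→12, due 23, tardiness 0
J2: 12→26, due 22, tardiness 4
J4: 26→41, due 15, tardiness 26
Sum = 0+1+0+4+26 = 31.
FIFO (arrival order): J1 J2 J3 J4 J5.
J1: 0→5, due 23, tardiness 0
J2: 5→19, due 22, tardiness 0
J3: 19→23, due 6, tardiness 17
J4: 23→38, due 15, tardiness 23
J5: 38→41, due 13, tardiness 28
Sum = 0+0+17+23+28 = 68.
LPT (decreasing processing time): J4 J2 J1 J3 J5.
J4: 0→15, due 15, tardiness 0
J2: 15→29, due 22, tardiness 7
J1: 29→34, due 23, tardiness 11
J3: 34→38, due 6, tardiness 32
J5: 38→41, due 13, tardiness 28
Sum = 0+7+11+32+28 = 78.
SPT 31, FIFO 68, LPT 78 → minimum 31.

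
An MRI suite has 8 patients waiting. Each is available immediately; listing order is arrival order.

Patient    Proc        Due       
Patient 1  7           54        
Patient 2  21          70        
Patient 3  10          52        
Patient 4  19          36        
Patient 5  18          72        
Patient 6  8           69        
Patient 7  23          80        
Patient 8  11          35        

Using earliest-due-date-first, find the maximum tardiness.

37

EDD (increasing due date): Patient 8 Patient 4 Patient 3 Patient 1 Patient 6 Patient 2 Patient 5 Patient 7.
Patient 8: 0→11, due 35, tardiness 0
Patient 4: 11→30, due 36, tardiness 0
Patient 3: 30→40, due 52, tardiness 0
Patient 1: 40→47, due 54, tardiness 0
Patient 6: 47→55, due 69, tardiness 0
Patient 2: 55→76, due 70, tardiness 6
Patient 5: 76→94, due 72, tardiness 22
Patient 7: 94→117, due 80, tardiness 37
Maximum = 37.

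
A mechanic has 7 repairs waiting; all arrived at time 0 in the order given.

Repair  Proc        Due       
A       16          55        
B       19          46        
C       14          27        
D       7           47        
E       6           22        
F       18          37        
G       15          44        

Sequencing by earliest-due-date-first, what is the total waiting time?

EDD (increasing due date): E C F G B D A.
E: waits 0, runs 0→6
C: waits 6, runs 6→20
F: waits 20, runs 20→38
G: waits 38, runs 38→53
B: waits 53, runs 53→72
D: waits 72, runs 72→79
A: waits 79, runs 79→95
Sum = 0+6+20+38+53+72+79 = 268.

268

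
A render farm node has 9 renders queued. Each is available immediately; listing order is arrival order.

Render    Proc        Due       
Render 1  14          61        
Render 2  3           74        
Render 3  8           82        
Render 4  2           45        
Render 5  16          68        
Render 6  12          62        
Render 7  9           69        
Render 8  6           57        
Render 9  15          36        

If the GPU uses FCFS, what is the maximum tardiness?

49

FIFO (arrival order): Render 1 Render 2 Render 3 Render 4 Render 5 Render 6 Render 7 Render 8 Render 9.
Render 1: 0→14, due 61, tardiness 0
Render 2: 14→17, due 74, tardiness 0
Render 3: 17→25, due 82, tardiness 0
Render 4: 25→27, due 45, tardiness 0
Render 5: 27→43, due 68, tardiness 0
Render 6: 43→55, due 62, tardiness 0
Render 7: 55→64, due 69, tardiness 0
Render 8: 64→70, due 57, tardiness 13
Render 9: 70→85, due 36, tardiness 49
Maximum = 49.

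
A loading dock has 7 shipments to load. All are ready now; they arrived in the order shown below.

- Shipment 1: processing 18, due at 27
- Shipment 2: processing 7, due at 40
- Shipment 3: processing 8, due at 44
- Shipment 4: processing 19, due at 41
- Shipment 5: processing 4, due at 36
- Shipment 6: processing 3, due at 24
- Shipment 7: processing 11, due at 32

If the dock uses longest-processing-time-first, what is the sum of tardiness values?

LPT (decreasing processing time): Shipment 4 Shipment 1 Shipment 7 Shipment 3 Shipment 2 Shipment 5 Shipment 6.
Shipment 4: 0→19, due 41, tardiness 0
Shipment 1: 19→37, due 27, tardiness 10
Shipment 7: 37→48, due 32, tardiness 16
Shipment 3: 48→56, due 44, tardiness 12
Shipment 2: 56→63, due 40, tardiness 23
Shipment 5: 63→67, due 36, tardiness 31
Shipment 6: 67→70, due 24, tardiness 46
Sum = 0+10+16+12+23+31+46 = 138.

138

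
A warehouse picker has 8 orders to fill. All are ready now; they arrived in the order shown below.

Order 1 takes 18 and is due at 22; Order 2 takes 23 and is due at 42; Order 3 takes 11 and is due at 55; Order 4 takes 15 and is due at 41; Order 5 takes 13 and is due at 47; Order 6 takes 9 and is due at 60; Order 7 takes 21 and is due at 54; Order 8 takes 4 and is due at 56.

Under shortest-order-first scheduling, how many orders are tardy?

SPT (increasing processing time): Order 8 Order 6 Order 3 Order 5 Order 4 Order 1 Order 7 Order 2.
Order 8: 0→4, due 56, tardiness 0
Order 6: 4→13, due 60, tardiness 0
Order 3: 13→24, due 55, tardiness 0
Order 5: 24→37, due 47, tardiness 0
Order 4: 37→52, due 41, tardiness 11
Order 1: 52→70, due 22, tardiness 48
Order 7: 70→91, due 54, tardiness 37
Order 2: 91→114, due 42, tardiness 72
Late orders: 4.

4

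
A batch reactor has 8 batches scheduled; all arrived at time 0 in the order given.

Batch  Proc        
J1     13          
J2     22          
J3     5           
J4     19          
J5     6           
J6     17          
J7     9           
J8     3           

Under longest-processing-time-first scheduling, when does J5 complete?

LPT (decreasing processing time): J2 J4 J6 J1 J7 J5 J3 J8.
J2: 0→22
J4: 22→41
J6: 41→58
J1: 58→71
J7: 71→80
J5: 80→86

86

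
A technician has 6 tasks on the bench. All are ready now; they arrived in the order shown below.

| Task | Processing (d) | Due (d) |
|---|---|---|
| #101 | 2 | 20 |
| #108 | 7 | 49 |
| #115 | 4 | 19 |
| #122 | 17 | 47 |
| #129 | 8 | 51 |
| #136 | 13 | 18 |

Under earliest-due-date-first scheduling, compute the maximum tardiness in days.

EDD (increasing due date): #136 #115 #101 #122 #108 #129.
#136: 0→13, due 18, tardiness 0
#115: 13→17, due 19, tardiness 0
#101: 17→19, due 20, tardiness 0
#122: 19→36, due 47, tardiness 0
#108: 36→43, due 49, tardiness 0
#129: 43→51, due 51, tardiness 0
Maximum = 0.

0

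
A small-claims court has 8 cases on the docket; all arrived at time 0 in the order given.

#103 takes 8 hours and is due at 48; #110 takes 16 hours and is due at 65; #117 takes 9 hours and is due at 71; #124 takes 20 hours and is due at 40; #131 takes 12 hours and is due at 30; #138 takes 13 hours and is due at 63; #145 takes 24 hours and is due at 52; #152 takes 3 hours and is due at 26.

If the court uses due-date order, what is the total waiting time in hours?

339

EDD (increasing due date): #152 #131 #124 #103 #145 #138 #110 #117.
#152: waits 0, runs 0→3
#131: waits 3, runs 3→15
#124: waits 15, runs 15→35
#103: waits 35, runs 35→43
#145: waits 43, runs 43→67
#138: waits 67, runs 67→80
#110: waits 80, runs 80→96
#117: waits 96, runs 96→105
Sum = 0+3+15+35+43+67+80+96 = 339.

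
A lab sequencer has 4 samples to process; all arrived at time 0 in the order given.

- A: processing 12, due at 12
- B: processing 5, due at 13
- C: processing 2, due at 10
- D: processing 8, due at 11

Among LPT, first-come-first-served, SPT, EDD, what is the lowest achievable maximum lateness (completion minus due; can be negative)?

14

LPT (decreasing processing time): A D B C.
A: 0→12, due 12, lateness 0
D: 12→20, due 11, lateness 9
B: 20→25, due 13, lateness 12
C: 25→27, due 10, lateness 17
Maximum = 17.
FIFO (arrival order): A B C D.
A: 0→12, due 12, lateness 0
B: 12→17, due 13, lateness 4
C: 17→19, due 10, lateness 9
D: 19→27, due 11, lateness 16
Maximum = 16.
SPT (increasing processing time): C B D A.
C: 0→2, due 10, lateness -8
B: 2→7, due 13, lateness -6
D: 7→15, due 11, lateness 4
A: 15→27, due 12, lateness 15
Maximum = 15.
EDD (increasing due date): C D A B.
C: 0→2, due 10, lateness -8
D: 2→10, due 11, lateness -1
A: 10→22, due 12, lateness 10
B: 22→27, due 13, lateness 14
Maximum = 14.
LPT 17, FIFO 16, SPT 15, EDD 14 → minimum 14.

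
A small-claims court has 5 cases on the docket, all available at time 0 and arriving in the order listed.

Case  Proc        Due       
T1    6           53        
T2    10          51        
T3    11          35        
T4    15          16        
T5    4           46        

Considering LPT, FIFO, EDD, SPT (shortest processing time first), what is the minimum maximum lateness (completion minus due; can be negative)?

-1

LPT (decreasing processing time): T4 T3 T2 T1 T5.
T4: 0→15, due 16, lateness -1
T3: 15→26, due 35, lateness -9
T2: 26→36, due 51, lateness -15
T1: 36→42, due 53, lateness -11
T5: 42→46, due 46, lateness 0
Maximum = 0.
FIFO (arrival order): T1 T2 T3 T4 T5.
T1: 0→6, due 53, lateness -47
T2: 6→16, due 51, lateness -35
T3: 16→27, due 35, lateness -8
T4: 27→42, due 16, lateness 26
T5: 42→46, due 46, lateness 0
Maximum = 26.
EDD (increasing due date): T4 T3 T5 T2 T1.
T4: 0→15, due 16, lateness -1
T3: 15→26, due 35, lateness -9
T5: 26→30, due 46, lateness -16
T2: 30→40, due 51, lateness -11
T1: 40→46, due 53, lateness -7
Maximum = -1.
SPT (increasing processing time): T5 T1 T2 T3 T4.
T5: 0→4, due 46, lateness -42
T1: 4→10, due 53, lateness -43
T2: 10→20, due 51, lateness -31
T3: 20→31, due 35, lateness -4
T4: 31→46, due 16, lateness 30
Maximum = 30.
LPT 0, FIFO 26, EDD -1, SPT 30 → minimum -1.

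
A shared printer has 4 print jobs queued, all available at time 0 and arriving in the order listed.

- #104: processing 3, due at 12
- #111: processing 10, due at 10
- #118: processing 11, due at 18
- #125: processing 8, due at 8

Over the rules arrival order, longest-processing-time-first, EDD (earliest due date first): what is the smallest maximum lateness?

FIFO (arrival order): #104 #111 #118 #125.
#104: 0→3, due 12, lateness -9
#111: 3→13, due 10, lateness 3
#118: 13→24, due 18, lateness 6
#125: 24→32, due 8, lateness 24
Maximum = 24.
LPT (decreasing processing time): #118 #111 #125 #104.
#118: 0→11, due 18, lateness -7
#111: 11→21, due 10, lateness 11
#125: 21→29, due 8, lateness 21
#104: 29→32, due 12, lateness 20
Maximum = 21.
EDD (increasing due date): #125 #111 #104 #118.
#125: 0→8, due 8, lateness 0
#111: 8→18, due 10, lateness 8
#104: 18→21, due 12, lateness 9
#118: 21→32, due 18, lateness 14
Maximum = 14.
FIFO 24, LPT 21, EDD 14 → minimum 14.

14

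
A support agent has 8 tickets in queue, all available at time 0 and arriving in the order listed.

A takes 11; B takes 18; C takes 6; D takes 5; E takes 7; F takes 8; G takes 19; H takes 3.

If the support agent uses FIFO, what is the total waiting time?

291

FIFO (arrival order): A B C D E F G H.
A: waits 0, runs 0→11
B: waits 11, runs 11→29
C: waits 29, runs 29→35
D: waits 35, runs 35→40
E: waits 40, runs 40→47
F: waits 47, runs 47→55
G: waits 55, runs 55→74
H: waits 74, runs 74→77
Sum = 0+11+29+35+40+47+55+74 = 291.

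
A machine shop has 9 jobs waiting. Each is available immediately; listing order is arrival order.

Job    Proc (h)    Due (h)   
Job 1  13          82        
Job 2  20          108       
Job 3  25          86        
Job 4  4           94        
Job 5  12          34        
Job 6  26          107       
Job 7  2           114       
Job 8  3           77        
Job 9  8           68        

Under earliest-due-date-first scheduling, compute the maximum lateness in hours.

EDD (increasing due date): Job 5 Job 9 Job 8 Job 1 Job 3 Job 4 Job 6 Job 2 Job 7.
Job 5: 0→12, due 34, lateness -22
Job 9: 12→20, due 68, lateness -48
Job 8: 20→23, due 77, lateness -54
Job 1: 23→36, due 82, lateness -46
Job 3: 36→61, due 86, lateness -25
Job 4: 61→65, due 94, lateness -29
Job 6: 65→91, due 107, lateness -16
Job 2: 91→111, due 108, lateness 3
Job 7: 111→113, due 114, lateness -1
Maximum = 3.

3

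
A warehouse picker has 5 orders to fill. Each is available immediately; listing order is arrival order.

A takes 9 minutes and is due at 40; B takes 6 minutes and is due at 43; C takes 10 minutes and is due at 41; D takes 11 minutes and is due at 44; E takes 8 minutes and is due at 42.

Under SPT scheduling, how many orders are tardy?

0

SPT (increasing processing time): B E A C D.
B: 0→6, due 43, tardiness 0
E: 6→14, due 42, tardiness 0
A: 14→23, due 40, tardiness 0
C: 23→33, due 41, tardiness 0
D: 33→44, due 44, tardiness 0
Late orders: 0.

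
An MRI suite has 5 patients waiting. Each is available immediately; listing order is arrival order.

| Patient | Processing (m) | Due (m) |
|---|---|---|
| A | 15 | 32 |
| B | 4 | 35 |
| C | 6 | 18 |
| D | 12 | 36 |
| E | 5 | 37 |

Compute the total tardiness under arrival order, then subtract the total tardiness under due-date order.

7

FIFO (arrival order): A B C D E.
A: 0→15, due 32, tardiness 0
B: 15→19, due 35, tardiness 0
C: 19→25, due 18, tardiness 7
D: 25→37, due 36, tardiness 1
E: 37→42, due 37, tardiness 5
Sum = 0+0+7+1+5 = 13.
EDD (increasing due date): C A B D E.
C: 0→6, due 18, tardiness 0
A: 6→21, due 32, tardiness 0
B: 21→25, due 35, tardiness 0
D: 25→37, due 36, tardiness 1
E: 37→42, due 37, tardiness 5
Sum = 0+0+0+1+5 = 6.
Difference = 13 − 6 = 7.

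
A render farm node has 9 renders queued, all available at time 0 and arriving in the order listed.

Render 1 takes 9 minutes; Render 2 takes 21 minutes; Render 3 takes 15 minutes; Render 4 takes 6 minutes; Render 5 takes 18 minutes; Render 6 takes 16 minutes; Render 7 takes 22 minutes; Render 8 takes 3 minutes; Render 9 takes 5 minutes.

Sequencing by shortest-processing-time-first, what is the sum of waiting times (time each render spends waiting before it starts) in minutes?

305

SPT (increasing processing time): Render 8 Render 9 Render 4 Render 1 Render 3 Render 6 Render 5 Render 2 Render 7.
Render 8: waits 0, runs 0→3
Render 9: waits 3, runs 3→8
Render 4: waits 8, runs 8→14
Render 1: waits 14, runs 14→23
Render 3: waits 23, runs 23→38
Render 6: waits 38, runs 38→54
Render 5: waits 54, runs 54→72
Render 2: waits 72, runs 72→93
Render 7: waits 93, runs 93→115
Sum = 0+3+8+14+23+38+54+72+93 = 305.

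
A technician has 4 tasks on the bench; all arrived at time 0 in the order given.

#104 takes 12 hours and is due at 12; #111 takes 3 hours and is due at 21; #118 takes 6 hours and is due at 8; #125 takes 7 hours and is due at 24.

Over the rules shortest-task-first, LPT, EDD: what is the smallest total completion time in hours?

56

SPT (increasing processing time): #111 #118 #125 #104.
#111: 0→3
#118: 3→9
#125: 9→16
#104: 16→28
Sum = 3+9+16+28 = 56.
LPT (decreasing processing time): #104 #125 #118 #111.
#104: 0→12
#125: 12→19
#118: 19→25
#111: 25→28
Sum = 12+19+25+28 = 84.
EDD (increasing due date): #118 #104 #111 #125.
#118: 0→6
#104: 6→18
#111: 18→21
#125: 21→28
Sum = 6+18+21+28 = 73.
SPT 56, LPT 84, EDD 73 → minimum 56.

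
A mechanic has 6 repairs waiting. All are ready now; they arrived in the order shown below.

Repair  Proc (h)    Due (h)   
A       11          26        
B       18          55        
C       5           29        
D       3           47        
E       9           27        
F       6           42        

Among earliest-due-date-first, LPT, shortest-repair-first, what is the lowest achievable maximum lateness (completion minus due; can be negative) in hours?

EDD (increasing due date): A E C F D B.
A: 0→11, due 26, lateness -15
E: 11→20, due 27, lateness -7
C: 20→25, due 29, lateness -4
F: 25→31, due 42, lateness -11
D: 31→34, due 47, lateness -13
B: 34→52, due 55, lateness -3
Maximum = -3.
LPT (decreasing processing time): B A E F C D.
B: 0→18, due 55, lateness -37
A: 18→29, due 26, lateness 3
E: 29→38, due 27, lateness 11
F: 38→44, due 42, lateness 2
C: 44→49, due 29, lateness 20
D: 49→52, due 47, lateness 5
Maximum = 20.
SPT (increasing processing time): D C F E A B.
D: 0→3, due 47, lateness -44
C: 3→8, due 29, lateness -21
F: 8→14, due 42, lateness -28
E: 14→23, due 27, lateness -4
A: 23→34, due 26, lateness 8
B: 34→52, due 55, lateness -3
Maximum = 8.
EDD -3, LPT 20, SPT 8 → minimum -3.

-3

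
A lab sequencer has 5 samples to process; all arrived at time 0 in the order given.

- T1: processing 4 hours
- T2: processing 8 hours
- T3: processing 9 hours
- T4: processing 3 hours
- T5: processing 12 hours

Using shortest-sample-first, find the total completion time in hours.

SPT (increasing processing time): T4 T1 T2 T3 T5.
T4: 0→3
T1: 3→7
T2: 7→15
T3: 15→24
T5: 24→36
Sum = 3+7+15+24+36 = 85.

85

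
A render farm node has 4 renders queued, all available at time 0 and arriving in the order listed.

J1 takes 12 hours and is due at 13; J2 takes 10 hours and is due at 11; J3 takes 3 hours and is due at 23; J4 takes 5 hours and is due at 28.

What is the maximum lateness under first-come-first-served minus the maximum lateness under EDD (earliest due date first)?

2

FIFO (arrival order): J1 J2 J3 J4.
J1: 0→12, due 13, lateness -1
J2: 12→22, due 11, lateness 11
J3: 22→25, due 23, lateness 2
J4: 25→30, due 28, lateness 2
Maximum = 11.
EDD (increasing due date): J2 J1 J3 J4.
J2: 0→10, due 11, lateness -1
J1: 10→22, due 13, lateness 9
J3: 22→25, due 23, lateness 2
J4: 25→30, due 28, lateness 2
Maximum = 9.
Difference = 11 − 9 = 2.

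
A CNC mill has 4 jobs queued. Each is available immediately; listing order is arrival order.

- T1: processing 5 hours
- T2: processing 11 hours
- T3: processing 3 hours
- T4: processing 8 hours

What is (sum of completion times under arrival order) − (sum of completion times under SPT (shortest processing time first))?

13

FIFO (arrival order): T1 T2 T3 T4.
T1: 0→5
T2: 5→16
T3: 16→19
T4: 19→27
Sum = 5+16+19+27 = 67.
SPT (increasing processing time): T3 T1 T4 T2.
T3: 0→3
T1: 3→8
T4: 8→16
T2: 16→27
Sum = 3+8+16+27 = 54.
Difference = 67 − 54 = 13.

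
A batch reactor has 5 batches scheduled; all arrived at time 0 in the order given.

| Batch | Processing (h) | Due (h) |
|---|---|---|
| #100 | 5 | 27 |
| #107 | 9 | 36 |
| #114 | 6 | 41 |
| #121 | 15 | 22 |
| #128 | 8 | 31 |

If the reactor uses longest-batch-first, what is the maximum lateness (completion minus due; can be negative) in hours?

LPT (decreasing processing time): #121 #107 #128 #114 #100.
#121: 0→15, due 22, lateness -7
#107: 15→24, due 36, lateness -12
#128: 24→32, due 31, lateness 1
#114: 32→38, due 41, lateness -3
#100: 38→43, due 27, lateness 16
Maximum = 16.

16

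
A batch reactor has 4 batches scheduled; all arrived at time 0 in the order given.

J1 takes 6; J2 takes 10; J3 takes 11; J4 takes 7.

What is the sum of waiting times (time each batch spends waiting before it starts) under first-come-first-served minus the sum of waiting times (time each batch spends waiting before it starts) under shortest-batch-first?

FIFO (arrival order): J1 J2 J3 J4.
J1: waits 0, runs 0→6
J2: waits 6, runs 6→16
J3: waits 16, runs 16→27
J4: waits 27, runs 27→34
Sum = 0+6+16+27 = 49.
SPT (increasing processing time): J1 J4 J2 J3.
J1: waits 0, runs 0→6
J4: waits 6, runs 6→13
J2: waits 13, runs 13→23
J3: waits 23, runs 23→34
Sum = 0+6+13+23 = 42.
Difference = 49 − 42 = 7.

7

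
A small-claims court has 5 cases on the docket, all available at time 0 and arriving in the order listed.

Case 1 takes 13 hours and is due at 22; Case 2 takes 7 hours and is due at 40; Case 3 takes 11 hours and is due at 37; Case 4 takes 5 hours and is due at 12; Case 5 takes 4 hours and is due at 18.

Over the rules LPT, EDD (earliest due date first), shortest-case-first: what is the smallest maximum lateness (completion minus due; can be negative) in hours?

0

LPT (decreasing processing time): Case 1 Case 3 Case 2 Case 4 Case 5.
Case 1: 0→13, due 22, lateness -9
Case 3: 13→24, due 37, lateness -13
Case 2: 24→31, due 40, lateness -9
Case 4: 31→36, due 12, lateness 24
Case 5: 36→40, due 18, lateness 22
Maximum = 24.
EDD (increasing due date): Case 4 Case 5 Case 1 Case 3 Case 2.
Case 4: 0→5, due 12, lateness -7
Case 5: 5→9, due 18, lateness -9
Case 1: 9→22, due 22, lateness 0
Case 3: 22→33, due 37, lateness -4
Case 2: 33→40, due 40, lateness 0
Maximum = 0.
SPT (increasing processing time): Case 5 Case 4 Case 2 Case 3 Case 1.
Case 5: 0→4, due 18, lateness -14
Case 4: 4→9, due 12, lateness -3
Case 2: 9→16, due 40, lateness -24
Case 3: 16→27, due 37, lateness -10
Case 1: 27→40, due 22, lateness 18
Maximum = 18.
LPT 24, EDD 0, SPT 18 → minimum 0.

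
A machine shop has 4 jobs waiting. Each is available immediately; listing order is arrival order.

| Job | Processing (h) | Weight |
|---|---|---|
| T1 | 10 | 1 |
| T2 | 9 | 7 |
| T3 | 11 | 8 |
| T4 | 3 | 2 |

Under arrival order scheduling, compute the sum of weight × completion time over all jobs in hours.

449

FIFO (arrival order): T1 T2 T3 T4.
T1: finishes 10, weight 1, w·C = 10
T2: finishes 19, weight 7, w·C = 133
T3: finishes 30, weight 8, w·C = 240
T4: finishes 33, weight 2, w·C = 66
Sum = 10+133+240+66 = 449.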